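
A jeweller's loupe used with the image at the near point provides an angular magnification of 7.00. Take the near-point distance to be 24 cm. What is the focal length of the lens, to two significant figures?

4.0 cm

For the image at the near point, M = 1 + D/f.
f = D/(M - 1) = 24/(7.0 - 1) = 4.000 cm.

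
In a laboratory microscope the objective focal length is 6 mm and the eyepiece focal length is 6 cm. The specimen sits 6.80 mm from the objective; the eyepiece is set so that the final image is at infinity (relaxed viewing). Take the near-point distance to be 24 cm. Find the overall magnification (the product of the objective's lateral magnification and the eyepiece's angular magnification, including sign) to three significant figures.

Convert to cm: f_obj = 6 mm = 0.6 cm; d_o = 6.80 mm = 0.68 cm.
Objective: 1/d_i = 1/f_obj - 1/d_o = 1/0.6 - 1/0.68 = 0.19608 cm^-1, so d_i = 5.100 cm.
m_obj = -d_i/d_o = -5.100/0.68 = -7.500.
Eyepiece angular magnification (image at infinity): M_eye = D/f_e = 24/6 = 4.000.
Overall M = m_obj x M_eye = (-7.500)(4.000) = -30.00.

-30.0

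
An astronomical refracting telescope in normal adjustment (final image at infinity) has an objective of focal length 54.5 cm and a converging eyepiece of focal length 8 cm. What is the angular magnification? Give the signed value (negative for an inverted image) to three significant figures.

-6.81

M = -f_obj/f_eye = -54.5/(8) = -6.812.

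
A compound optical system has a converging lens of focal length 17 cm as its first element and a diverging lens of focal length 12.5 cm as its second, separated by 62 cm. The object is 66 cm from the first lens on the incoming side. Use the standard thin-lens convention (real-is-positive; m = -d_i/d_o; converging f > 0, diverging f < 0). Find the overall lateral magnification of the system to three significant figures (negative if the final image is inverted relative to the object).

First lens: d_i1 = 1/(1/17 - 1/66) = 22.898 cm.
m_1 = -(22.898)/66 = -0.3469.
The intermediate image is 22.898 cm to the right of lens 1, so d_o2 = L - d_i1 = 62 - 22.898 = 39.102 cm.
Second lens: d_i2 = 1/(1/(-12.5) - 1/(39.102)) = -9.472 cm.
m_2 = -(-9.472)/(39.102) = 0.2422.
Overall magnification: m = m_1 m_2 = -0.0840.

-0.0840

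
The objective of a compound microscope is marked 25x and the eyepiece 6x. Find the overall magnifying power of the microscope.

150

The overall magnification of a compound microscope is the product of the objective and eyepiece magnifications:
M = M_obj x M_eye = 25 x 6 = 150.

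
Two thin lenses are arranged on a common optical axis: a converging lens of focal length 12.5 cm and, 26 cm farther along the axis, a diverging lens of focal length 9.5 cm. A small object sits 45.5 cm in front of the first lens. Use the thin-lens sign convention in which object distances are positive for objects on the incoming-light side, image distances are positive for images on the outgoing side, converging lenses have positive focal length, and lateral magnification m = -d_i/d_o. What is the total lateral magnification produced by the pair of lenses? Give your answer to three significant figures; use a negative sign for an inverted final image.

Lens 1: 1/d_i1 = 1/f_1 - 1/d_o1 = 1/12.5 - 1/45.5 = 0.05802 cm^-1, so d_i1 = 17.235 cm.
m_1 = -(17.235)/45.5 = -0.3788.
That image sits 8.765 cm in front of the second lens, so d_o2 = 8.765 cm.
Lens 2: 1/d_i2 = 1/f_2 - 1/d_o2 = 1/(-9.5) - 1/(8.765) = -0.21935 cm^-1, so d_i2 = -4.559 cm.
m_2 = -(-4.559)/(8.765) = 0.5201.
Overall magnification: m = m_1 m_2 = -0.1970.

-0.197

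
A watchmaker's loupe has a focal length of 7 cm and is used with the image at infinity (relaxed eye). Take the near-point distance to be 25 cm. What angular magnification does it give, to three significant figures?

M = D/f = 25/7 = 3.571.

3.57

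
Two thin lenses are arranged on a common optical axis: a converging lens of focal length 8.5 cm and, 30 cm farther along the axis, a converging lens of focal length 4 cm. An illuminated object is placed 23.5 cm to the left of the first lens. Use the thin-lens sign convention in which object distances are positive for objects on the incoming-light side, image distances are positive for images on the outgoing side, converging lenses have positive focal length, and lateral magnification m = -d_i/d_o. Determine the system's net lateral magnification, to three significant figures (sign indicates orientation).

Applying the thin-lens equation to the first lens, 1/8.5 = 1/23.5 + 1/d_i1, which gives d_i1 = 13.317 cm.
Its lateral magnification is m_1 = -d_i1/d_o1 = -(13.317)/23.5 = -0.5667.
The intermediate image is 13.317 cm to the right of lens 1, so d_o2 = L - d_i1 = 30 - 13.317 = 16.683 cm.
Applying the thin-lens equation again with f_2 = 4 cm and d_o2 = 16.683 cm gives d_i2 = 5.261 cm.
m_2 = -(5.261)/(16.683) = -0.3154.
The system's lateral magnification is m_1 m_2 = (-0.5667)(-0.3154) = 0.1787.

0.179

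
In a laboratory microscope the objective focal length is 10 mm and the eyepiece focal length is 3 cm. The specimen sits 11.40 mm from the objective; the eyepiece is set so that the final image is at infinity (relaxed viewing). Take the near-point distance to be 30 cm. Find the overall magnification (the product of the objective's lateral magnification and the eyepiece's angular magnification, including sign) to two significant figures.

-71

Convert to cm: f_obj = 10 mm = 1 cm; d_o = 11.40 mm = 1.14 cm.
Objective: 1/d_i = 1/f_obj - 1/d_o = 1/1 - 1/1.14 = 0.12281 cm^-1, so d_i = 8.143 cm.
m_obj = -d_i/d_o = -8.143/1.14 = -7.143.
Eyepiece angular magnification (image at infinity): M_eye = D/f_e = 30/3 = 10.000.
Overall M = m_obj x M_eye = (-7.143)(10.000) = -71.43.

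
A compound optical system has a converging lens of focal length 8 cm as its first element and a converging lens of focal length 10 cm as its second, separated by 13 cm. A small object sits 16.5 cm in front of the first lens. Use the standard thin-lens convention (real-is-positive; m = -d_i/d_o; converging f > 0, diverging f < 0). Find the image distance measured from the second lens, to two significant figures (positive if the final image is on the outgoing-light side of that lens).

2.0 cm

Lens 1: 1/d_i1 = 1/f_1 - 1/d_o1 = 1/8 - 1/16.5 = 0.06439 cm^-1, so d_i1 = 15.529 cm.
This image would form 15.529 cm past lens 1, i.e. 2.529 cm beyond lens 2, so it is a virtual object for lens 2: d_o2 = 13 - 15.529 = -2.529 cm.
Lens 2: 1/d_i2 = 1/f_2 - 1/d_o2 = 1/10 - 1/(-2.529) = 0.49535 cm^-1, so d_i2 = 2.019 cm.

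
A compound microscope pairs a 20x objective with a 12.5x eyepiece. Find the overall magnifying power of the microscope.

250

The overall magnification of a compound microscope is the product of the objective and eyepiece magnifications:
M = M_obj x M_eye = 20 x 12.5 = 250.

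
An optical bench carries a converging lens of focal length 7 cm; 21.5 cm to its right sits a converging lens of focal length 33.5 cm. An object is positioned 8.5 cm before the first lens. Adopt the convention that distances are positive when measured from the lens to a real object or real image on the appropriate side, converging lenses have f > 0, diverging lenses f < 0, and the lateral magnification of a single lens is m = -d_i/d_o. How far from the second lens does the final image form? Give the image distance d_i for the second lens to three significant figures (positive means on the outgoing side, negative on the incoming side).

11.8 cm

First lens: d_i1 = 1/(1/7 - 1/8.5) = 39.667 cm.
Since 39.667 cm > 21.5 cm, the first image lies past the second lens and serves as a virtual object: d_o2 = L - d_i1 = -18.167 cm.
Second lens: d_i2 = 1/(1/33.5 - 1/(-18.167)) = 11.779 cm.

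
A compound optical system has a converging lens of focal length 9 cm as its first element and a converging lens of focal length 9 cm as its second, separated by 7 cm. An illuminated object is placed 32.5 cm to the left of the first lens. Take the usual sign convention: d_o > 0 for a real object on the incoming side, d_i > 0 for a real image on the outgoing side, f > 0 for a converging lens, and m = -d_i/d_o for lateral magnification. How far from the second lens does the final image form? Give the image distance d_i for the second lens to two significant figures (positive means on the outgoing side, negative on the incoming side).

Lens 1: 1/d_i1 = 1/f_1 - 1/d_o1 = 1/9 - 1/32.5 = 0.08034 cm^-1, so d_i1 = 12.447 cm.
This image would form 12.447 cm past lens 1, i.e. 5.447 cm beyond lens 2, so it is a virtual object for lens 2: d_o2 = 7 - 12.447 = -5.447 cm.
Lens 2: 1/d_i2 = 1/f_2 - 1/d_o2 = 1/9 - 1/(-5.447) = 0.29470 cm^-1, so d_i2 = 3.393 cm.

3.4 cm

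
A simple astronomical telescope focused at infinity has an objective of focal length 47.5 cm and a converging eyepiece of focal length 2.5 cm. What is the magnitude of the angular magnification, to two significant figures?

19

|M| = f_obj/|f_eye| = 47.5/2.5 = 19.000.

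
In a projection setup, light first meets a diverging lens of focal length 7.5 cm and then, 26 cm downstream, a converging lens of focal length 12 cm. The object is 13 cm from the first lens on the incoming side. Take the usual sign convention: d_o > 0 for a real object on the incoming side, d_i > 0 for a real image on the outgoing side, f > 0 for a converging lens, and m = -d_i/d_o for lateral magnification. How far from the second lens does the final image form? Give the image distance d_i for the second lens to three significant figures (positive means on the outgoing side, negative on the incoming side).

19.7 cm

First lens: d_i1 = 1/(1/(-7.5) - 1/13) = -4.756 cm.
The intermediate image is virtual, 4.756 cm to the left of lens 1, so d_o2 = L - d_i1 = 26 - (-4.756) = 30.756 cm.
Second lens: d_i2 = 1/(1/12 - 1/(30.756)) = 19.678 cm.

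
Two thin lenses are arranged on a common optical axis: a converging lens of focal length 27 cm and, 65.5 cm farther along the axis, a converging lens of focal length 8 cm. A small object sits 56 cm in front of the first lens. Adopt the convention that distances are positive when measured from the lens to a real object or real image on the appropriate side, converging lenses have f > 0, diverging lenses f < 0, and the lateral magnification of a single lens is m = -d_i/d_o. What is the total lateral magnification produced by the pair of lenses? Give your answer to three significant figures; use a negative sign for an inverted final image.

1.39

Applying the thin-lens equation to the first lens, 1/27 = 1/56 + 1/d_i1, which gives d_i1 = 52.138 cm.
Its lateral magnification is m_1 = -d_i1/d_o1 = -(52.138)/56 = -0.9310.
That image sits 13.362 cm in front of the second lens, so d_o2 = 13.362 cm.
Applying the thin-lens equation again with f_2 = 8 cm and d_o2 = 13.362 cm gives d_i2 = 19.936 cm.
m_2 = -(19.936)/(13.362) = -1.4920.
Total m = m_1 x m_2 = (-0.9310)(-1.4920) = 1.3891.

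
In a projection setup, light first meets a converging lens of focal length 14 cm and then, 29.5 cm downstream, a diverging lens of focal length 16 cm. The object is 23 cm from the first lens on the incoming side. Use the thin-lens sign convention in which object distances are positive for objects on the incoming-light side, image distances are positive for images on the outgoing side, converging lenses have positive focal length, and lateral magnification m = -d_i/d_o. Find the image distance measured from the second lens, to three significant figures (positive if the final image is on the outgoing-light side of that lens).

Lens 1: 1/d_i1 = 1/f_1 - 1/d_o1 = 1/14 - 1/23 = 0.02795 cm^-1, so d_i1 = 35.778 cm.
Since 35.778 cm > 29.5 cm, the first image lies past the second lens and serves as a virtual object: d_o2 = L - d_i1 = -6.278 cm.
Lens 2: 1/d_i2 = 1/f_2 - 1/d_o2 = 1/(-16) - 1/(-6.278) = 0.09679 cm^-1, so d_i2 = 10.331 cm.

10.3 cm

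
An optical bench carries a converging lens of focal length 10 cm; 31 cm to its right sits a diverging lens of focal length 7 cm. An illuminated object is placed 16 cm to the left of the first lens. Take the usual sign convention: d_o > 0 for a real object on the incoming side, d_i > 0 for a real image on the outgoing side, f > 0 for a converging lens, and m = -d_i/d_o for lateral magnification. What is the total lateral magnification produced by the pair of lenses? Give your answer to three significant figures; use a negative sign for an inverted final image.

First lens: d_i1 = 1/(1/10 - 1/16) = 26.667 cm.
m_1 = -(26.667)/16 = -1.6667.
That image sits 4.333 cm in front of the second lens, so d_o2 = 4.333 cm.
Second lens: d_i2 = 1/(1/(-7) - 1/(4.333)) = -2.676 cm.
m_2 = -(-2.676)/(4.333) = 0.6176.
Total m = m_1 x m_2 = (-1.6667)(0.6176) = -1.0294.

-1.03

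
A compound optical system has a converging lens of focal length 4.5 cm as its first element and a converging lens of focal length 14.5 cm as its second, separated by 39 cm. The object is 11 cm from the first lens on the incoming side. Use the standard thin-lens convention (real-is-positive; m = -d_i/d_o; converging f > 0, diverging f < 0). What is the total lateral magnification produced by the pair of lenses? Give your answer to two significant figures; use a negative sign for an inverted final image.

0.59

First lens: d_i1 = 1/(1/4.5 - 1/11) = 7.615 cm.
m_1 = -(7.615)/11 = -0.6923.
The intermediate image is 7.615 cm to the right of lens 1, so d_o2 = L - d_i1 = 39 - 7.615 = 31.385 cm.
Second lens: d_i2 = 1/(1/14.5 - 1/(31.385)) = 26.952 cm.
m_2 = -(26.952)/(31.385) = -0.8588.
Overall magnification: m = m_1 m_2 = 0.5945.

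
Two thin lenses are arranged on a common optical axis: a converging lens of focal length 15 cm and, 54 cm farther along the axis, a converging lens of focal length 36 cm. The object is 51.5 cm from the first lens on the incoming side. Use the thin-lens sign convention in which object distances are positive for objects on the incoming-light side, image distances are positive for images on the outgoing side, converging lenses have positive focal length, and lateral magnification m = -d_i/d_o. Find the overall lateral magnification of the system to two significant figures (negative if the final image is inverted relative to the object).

Lens 1: 1/d_i1 = 1/f_1 - 1/d_o1 = 1/15 - 1/51.5 = 0.04725 cm^-1, so d_i1 = 21.164 cm.
m_1 = -(21.164)/51.5 = -0.4110.
Object distance for lens 2: d_o2 = 54 - 21.164 = 32.836 cm.
Lens 2: 1/d_i2 = 1/f_2 - 1/d_o2 = 1/36 - 1/(32.836) = -0.00268 cm^-1, so d_i2 = -373.558 cm.
m_2 = -(-373.558)/(32.836) = 11.3766.
Overall magnification: m = m_1 m_2 = -4.6753.

-4.7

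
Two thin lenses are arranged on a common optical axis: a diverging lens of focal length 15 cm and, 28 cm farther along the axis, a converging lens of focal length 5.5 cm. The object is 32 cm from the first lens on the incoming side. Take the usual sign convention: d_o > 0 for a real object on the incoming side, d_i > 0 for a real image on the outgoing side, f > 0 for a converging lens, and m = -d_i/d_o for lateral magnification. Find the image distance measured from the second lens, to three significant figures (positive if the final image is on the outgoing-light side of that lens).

Applying the thin-lens equation to the first lens, 1/(-15) = 1/32 + 1/d_i1, which gives d_i1 = -10.213 cm.
With d_i1 < 0 the first image is virtual and lies on the object side; the object distance for lens 2 is d_o2 = 28 - (-10.213) = 38.213 cm.
Applying the thin-lens equation again with f_2 = 5.5 cm and d_o2 = 38.213 cm gives d_i2 = 6.425 cm.

6.42 cm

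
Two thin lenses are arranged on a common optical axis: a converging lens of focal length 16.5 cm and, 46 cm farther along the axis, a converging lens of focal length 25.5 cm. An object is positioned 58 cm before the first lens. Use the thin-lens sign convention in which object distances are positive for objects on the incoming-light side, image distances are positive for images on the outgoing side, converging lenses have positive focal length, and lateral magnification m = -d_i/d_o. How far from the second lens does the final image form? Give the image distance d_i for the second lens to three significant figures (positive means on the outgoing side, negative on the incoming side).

Applying the thin-lens equation to the first lens, 1/16.5 = 1/58 + 1/d_i1, which gives d_i1 = 23.060 cm.
That image sits 22.940 cm in front of the second lens, so d_o2 = 22.940 cm.
Applying the thin-lens equation again with f_2 = 25.5 cm and d_o2 = 22.940 cm gives d_i2 = -228.480 cm.

-228 cm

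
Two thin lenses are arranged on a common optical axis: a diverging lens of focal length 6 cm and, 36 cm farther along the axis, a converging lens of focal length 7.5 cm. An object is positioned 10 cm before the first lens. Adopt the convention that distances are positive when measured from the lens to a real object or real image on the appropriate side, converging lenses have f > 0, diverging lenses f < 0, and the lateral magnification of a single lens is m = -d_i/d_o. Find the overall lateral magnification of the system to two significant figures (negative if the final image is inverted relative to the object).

-0.087

Applying the thin-lens equation to the first lens, 1/(-6) = 1/10 + 1/d_i1, which gives d_i1 = -3.750 cm.
Its lateral magnification is m_1 = -d_i1/d_o1 = -(-3.750)/10 = 0.3750.
With d_i1 < 0 the first image is virtual and lies on the object side; the object distance for lens 2 is d_o2 = 36 - (-3.750) = 39.750 cm.
Applying the thin-lens equation again with f_2 = 7.5 cm and d_o2 = 39.750 cm gives d_i2 = 9.244 cm.
m_2 = -(9.244)/(39.750) = -0.2326.
Total m = m_1 x m_2 = (0.3750)(-0.2326) = -0.0872.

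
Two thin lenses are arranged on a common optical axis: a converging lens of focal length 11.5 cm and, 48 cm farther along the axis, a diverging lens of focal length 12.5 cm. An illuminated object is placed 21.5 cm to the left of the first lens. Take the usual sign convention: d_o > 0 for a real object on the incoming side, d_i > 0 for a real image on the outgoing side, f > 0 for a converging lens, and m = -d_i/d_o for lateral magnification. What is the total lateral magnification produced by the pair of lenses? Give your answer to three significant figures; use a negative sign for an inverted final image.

Lens 1: 1/d_i1 = 1/f_1 - 1/d_o1 = 1/11.5 - 1/21.5 = 0.04044 cm^-1, so d_i1 = 24.725 cm.
m_1 = -(24.725)/21.5 = -1.1500.
The intermediate image is 24.725 cm to the right of lens 1, so d_o2 = L - d_i1 = 48 - 24.725 = 23.275 cm.
Lens 2: 1/d_i2 = 1/f_2 - 1/d_o2 = 1/(-12.5) - 1/(23.275) = -0.12296 cm^-1, so d_i2 = -8.132 cm.
m_2 = -(-8.132)/(23.275) = 0.3494.
Overall magnification: m = m_1 m_2 = -0.4018.

-0.402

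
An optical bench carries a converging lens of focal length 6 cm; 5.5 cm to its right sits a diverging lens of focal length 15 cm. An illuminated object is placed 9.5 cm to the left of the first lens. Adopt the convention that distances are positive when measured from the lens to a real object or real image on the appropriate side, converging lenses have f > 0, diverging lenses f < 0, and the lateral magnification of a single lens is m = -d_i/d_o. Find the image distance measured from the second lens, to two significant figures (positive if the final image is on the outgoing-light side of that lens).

38 cm

Lens 1: 1/d_i1 = 1/f_1 - 1/d_o1 = 1/6 - 1/9.5 = 0.06140 cm^-1, so d_i1 = 16.286 cm.
This image would form 16.286 cm past lens 1, i.e. 10.786 cm beyond lens 2, so it is a virtual object for lens 2: d_o2 = 5.5 - 16.286 = -10.786 cm.
Lens 2: 1/d_i2 = 1/f_2 - 1/d_o2 = 1/(-15) - 1/(-10.786) = 0.02605 cm^-1, so d_i2 = 38.390 cm.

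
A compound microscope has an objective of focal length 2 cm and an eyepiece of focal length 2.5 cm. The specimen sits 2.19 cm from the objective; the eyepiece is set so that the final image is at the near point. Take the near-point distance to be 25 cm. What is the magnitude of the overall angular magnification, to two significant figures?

Objective: 1/d_i = 1/f_obj - 1/d_o = 1/2 - 1/2.19 = 0.04338 cm^-1, so d_i = 23.053 cm.
m_obj = -d_i/d_o = -23.053/2.19 = -10.526.
Eyepiece angular magnification (image at near point): M_eye = 1 + D/f_e = 1 + 25/2.5 = 11.000.
Overall M = m_obj x M_eye = (-10.526)(11.000) = -115.79.
|M| = 115.79.

120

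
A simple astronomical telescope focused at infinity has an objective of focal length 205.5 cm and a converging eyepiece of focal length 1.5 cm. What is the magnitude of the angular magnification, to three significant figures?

|M| = f_obj/|f_eye| = 205.5/1.5 = 137.000.

137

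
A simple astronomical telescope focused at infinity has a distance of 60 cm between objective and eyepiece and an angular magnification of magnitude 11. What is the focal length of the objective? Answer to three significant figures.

55.0 cm

In normal adjustment the tube length equals f_obj + f_eye and |M| = f_obj/f_eye.
So f_obj = 11 f_eye and 11 f_eye + f_eye = 60 cm, giving f_eye = 60/12 = 5.000 cm and f_obj = 55.000 cm.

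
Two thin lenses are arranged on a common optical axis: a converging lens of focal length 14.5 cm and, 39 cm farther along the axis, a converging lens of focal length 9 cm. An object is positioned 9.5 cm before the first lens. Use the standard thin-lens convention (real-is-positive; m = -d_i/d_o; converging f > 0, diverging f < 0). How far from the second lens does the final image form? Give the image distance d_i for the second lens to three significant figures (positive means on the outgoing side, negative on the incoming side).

Applying the thin-lens equation to the first lens, 1/14.5 = 1/9.5 + 1/d_i1, which gives d_i1 = -27.550 cm.
The intermediate image is virtual, 27.550 cm to the left of lens 1, so d_o2 = L - d_i1 = 39 - (-27.550) = 66.550 cm.
Applying the thin-lens equation again with f_2 = 9 cm and d_o2 = 66.550 cm gives d_i2 = 10.407 cm.

10.4 cm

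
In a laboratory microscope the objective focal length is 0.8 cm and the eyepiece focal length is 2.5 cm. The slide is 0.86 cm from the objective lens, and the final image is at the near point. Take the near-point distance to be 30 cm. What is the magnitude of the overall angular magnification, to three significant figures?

173

Objective: 1/d_i = 1/f_obj - 1/d_o = 1/0.8 - 1/0.86 = 0.08721 cm^-1, so d_i = 11.467 cm.
m_obj = -d_i/d_o = -11.467/0.86 = -13.333.
Eyepiece angular magnification (image at near point): M_eye = 1 + D/f_e = 1 + 30/2.5 = 13.000.
Overall M = m_obj x M_eye = (-13.333)(13.000) = -173.33.
|M| = 173.33.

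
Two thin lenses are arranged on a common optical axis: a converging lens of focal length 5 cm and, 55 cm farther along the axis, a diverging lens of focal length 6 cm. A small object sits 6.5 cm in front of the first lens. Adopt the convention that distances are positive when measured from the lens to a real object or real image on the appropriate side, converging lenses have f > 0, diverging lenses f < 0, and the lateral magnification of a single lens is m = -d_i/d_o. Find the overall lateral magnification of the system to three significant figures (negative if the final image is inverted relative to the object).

-0.508

First lens: d_i1 = 1/(1/5 - 1/6.5) = 21.667 cm.
m_1 = -(21.667)/6.5 = -3.3333.
That image sits 33.333 cm in front of the second lens, so d_o2 = 33.333 cm.
Second lens: d_i2 = 1/(1/(-6) - 1/(33.333)) = -5.085 cm.
m_2 = -(-5.085)/(33.333) = 0.1525.
Overall magnification: m = m_1 m_2 = -0.5085.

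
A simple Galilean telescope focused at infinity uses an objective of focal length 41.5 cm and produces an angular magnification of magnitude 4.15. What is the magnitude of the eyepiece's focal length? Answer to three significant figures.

|M| = f_obj/|f_eye|, so |f_eye| = f_obj/|M| = 41.5/4.15 = 10.000 cm.
(The eyepiece is diverging, so its signed focal length is -10.000 cm.)

10.0 cm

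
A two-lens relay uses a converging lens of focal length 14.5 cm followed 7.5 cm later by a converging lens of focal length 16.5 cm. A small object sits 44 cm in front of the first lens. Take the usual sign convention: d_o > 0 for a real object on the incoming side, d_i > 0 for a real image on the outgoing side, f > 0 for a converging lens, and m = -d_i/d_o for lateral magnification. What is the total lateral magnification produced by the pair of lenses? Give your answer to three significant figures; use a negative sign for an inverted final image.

First lens: d_i1 = 1/(1/14.5 - 1/44) = 21.627 cm.
m_1 = -(21.627)/44 = -0.4915.
This image would form 21.627 cm past lens 1, i.e. 14.127 cm beyond lens 2, so it is a virtual object for lens 2: d_o2 = 7.5 - 21.627 = -14.127 cm.
Second lens: d_i2 = 1/(1/16.5 - 1/(-14.127)) = 7.611 cm.
m_2 = -(7.611)/(-14.127) = 0.5387.
Total m = m_1 x m_2 = (-0.4915)(0.5387) = -0.2648.

-0.265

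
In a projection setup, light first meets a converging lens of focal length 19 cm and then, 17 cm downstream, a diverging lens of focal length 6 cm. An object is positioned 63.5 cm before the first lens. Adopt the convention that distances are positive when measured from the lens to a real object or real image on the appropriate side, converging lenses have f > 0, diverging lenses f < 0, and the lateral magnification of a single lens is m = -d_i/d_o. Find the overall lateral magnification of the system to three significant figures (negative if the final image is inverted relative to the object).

0.623

First lens: d_i1 = 1/(1/19 - 1/63.5) = 27.112 cm.
m_1 = -(27.112)/63.5 = -0.4270.
This image would form 27.112 cm past lens 1, i.e. 10.112 cm beyond lens 2, so it is a virtual object for lens 2: d_o2 = 17 - 27.112 = -10.112 cm.
Second lens: d_i2 = 1/(1/(-6) - 1/(-10.112)) = -14.754 cm.
m_2 = -(-14.754)/(-10.112) = -1.4590.
Total m = m_1 x m_2 = (-0.4270)(-1.4590) = 0.6230.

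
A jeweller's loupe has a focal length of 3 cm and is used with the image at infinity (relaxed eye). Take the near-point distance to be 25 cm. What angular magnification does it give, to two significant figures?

M = D/f = 25/3 = 8.333.

8.3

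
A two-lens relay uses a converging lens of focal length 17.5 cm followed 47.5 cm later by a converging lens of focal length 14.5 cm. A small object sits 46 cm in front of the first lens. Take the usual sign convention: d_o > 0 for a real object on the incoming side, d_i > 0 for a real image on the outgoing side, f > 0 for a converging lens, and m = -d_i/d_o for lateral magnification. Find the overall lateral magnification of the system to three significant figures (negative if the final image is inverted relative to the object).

1.87

Lens 1: 1/d_i1 = 1/f_1 - 1/d_o1 = 1/17.5 - 1/46 = 0.03540 cm^-1, so d_i1 = 28.246 cm.
m_1 = -(28.246)/46 = -0.6140.
That image sits 19.254 cm in front of the second lens, so d_o2 = 19.254 cm.
Lens 2: 1/d_i2 = 1/f_2 - 1/d_o2 = 1/14.5 - 1/(19.254) = 0.01703 cm^-1, so d_i2 = 58.722 cm.
m_2 = -(58.722)/(19.254) = -3.0498.
Total m = m_1 x m_2 = (-0.6140)(-3.0498) = 1.8727.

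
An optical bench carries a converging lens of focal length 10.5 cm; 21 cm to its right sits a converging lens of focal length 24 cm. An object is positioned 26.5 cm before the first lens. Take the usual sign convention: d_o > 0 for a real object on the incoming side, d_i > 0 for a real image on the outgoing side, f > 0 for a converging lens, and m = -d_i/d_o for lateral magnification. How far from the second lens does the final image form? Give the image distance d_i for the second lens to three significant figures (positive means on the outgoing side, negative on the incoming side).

-4.25 cm

Applying the thin-lens equation to the first lens, 1/10.5 = 1/26.5 + 1/d_i1, which gives d_i1 = 17.391 cm.
Object distance for lens 2: d_o2 = 21 - 17.391 = 3.609 cm.
Applying the thin-lens equation again with f_2 = 24 cm and d_o2 = 3.609 cm gives d_i2 = -4.248 cm.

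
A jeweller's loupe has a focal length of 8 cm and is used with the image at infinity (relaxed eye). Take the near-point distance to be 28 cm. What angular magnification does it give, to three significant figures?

M = D/f = 28/8 = 3.500.

3.50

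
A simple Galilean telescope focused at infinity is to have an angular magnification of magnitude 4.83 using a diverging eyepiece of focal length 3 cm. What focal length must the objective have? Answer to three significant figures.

|M| = f_obj/|f_eye|, so f_obj = |M| x |f_eye| = 4.83 x 3 = 14.490 cm.

14.5 cm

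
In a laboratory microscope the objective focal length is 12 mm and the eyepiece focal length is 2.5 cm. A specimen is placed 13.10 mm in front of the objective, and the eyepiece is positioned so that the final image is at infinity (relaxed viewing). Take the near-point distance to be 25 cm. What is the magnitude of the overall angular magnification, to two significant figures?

Convert to cm: f_obj = 12 mm = 1.2 cm; d_o = 13.10 mm = 1.31 cm.
Objective: 1/d_i = 1/f_obj - 1/d_o = 1/1.2 - 1/1.31 = 0.06997 cm^-1, so d_i = 14.291 cm.
m_obj = -d_i/d_o = -14.291/1.31 = -10.909.
Eyepiece angular magnification (image at infinity): M_eye = D/f_e = 25/2.5 = 10.000.
Overall M = m_obj x M_eye = (-10.909)(10.000) = -109.09.
|M| = 109.09.

110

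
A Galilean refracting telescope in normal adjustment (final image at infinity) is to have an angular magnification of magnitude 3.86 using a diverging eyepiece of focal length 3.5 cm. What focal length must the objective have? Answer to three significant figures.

13.5 cm

|M| = f_obj/|f_eye|, so f_obj = |M| x |f_eye| = 3.86 x 3.5 = 13.510 cm.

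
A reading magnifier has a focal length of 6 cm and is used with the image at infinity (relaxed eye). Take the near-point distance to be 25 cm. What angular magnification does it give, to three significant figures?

M = D/f = 25/6 = 4.167.

4.17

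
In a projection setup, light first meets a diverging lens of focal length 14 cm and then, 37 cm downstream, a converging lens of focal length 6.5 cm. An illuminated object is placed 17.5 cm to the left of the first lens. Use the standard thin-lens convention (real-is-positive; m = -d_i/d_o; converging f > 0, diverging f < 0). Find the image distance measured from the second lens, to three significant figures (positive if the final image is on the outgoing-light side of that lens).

7.60 cm

First lens: d_i1 = 1/(1/(-14) - 1/17.5) = -7.778 cm.
The intermediate image is virtual, 7.778 cm to the left of lens 1, so d_o2 = L - d_i1 = 37 - (-7.778) = 44.778 cm.
Second lens: d_i2 = 1/(1/6.5 - 1/(44.778)) = 7.604 cm.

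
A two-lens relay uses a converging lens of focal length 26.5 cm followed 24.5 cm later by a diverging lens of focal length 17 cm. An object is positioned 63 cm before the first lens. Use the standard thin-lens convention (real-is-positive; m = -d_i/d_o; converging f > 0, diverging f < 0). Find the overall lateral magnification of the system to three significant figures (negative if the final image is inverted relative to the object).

2.91

Lens 1: 1/d_i1 = 1/f_1 - 1/d_o1 = 1/26.5 - 1/63 = 0.02186 cm^-1, so d_i1 = 45.740 cm.
m_1 = -(45.740)/63 = -0.7260.
This image would form 45.740 cm past lens 1, i.e. 21.240 cm beyond lens 2, so it is a virtual object for lens 2: d_o2 = 24.5 - 45.740 = -21.240 cm.
Lens 2: 1/d_i2 = 1/f_2 - 1/d_o2 = 1/(-17) - 1/(-21.240) = -0.01174 cm^-1, so d_i2 = -85.165 cm.
m_2 = -(-85.165)/(-21.240) = -4.0097.
Total m = m_1 x m_2 = (-0.7260)(-4.0097) = 2.9111.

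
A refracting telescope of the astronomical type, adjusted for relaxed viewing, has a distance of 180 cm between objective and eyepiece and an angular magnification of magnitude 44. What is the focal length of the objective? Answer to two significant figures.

180 cm

In normal adjustment the tube length equals f_obj + f_eye and |M| = f_obj/f_eye.
So f_obj = 44 f_eye and 44 f_eye + f_eye = 180 cm, giving f_eye = 180/45 = 4.000 cm and f_obj = 176.000 cm.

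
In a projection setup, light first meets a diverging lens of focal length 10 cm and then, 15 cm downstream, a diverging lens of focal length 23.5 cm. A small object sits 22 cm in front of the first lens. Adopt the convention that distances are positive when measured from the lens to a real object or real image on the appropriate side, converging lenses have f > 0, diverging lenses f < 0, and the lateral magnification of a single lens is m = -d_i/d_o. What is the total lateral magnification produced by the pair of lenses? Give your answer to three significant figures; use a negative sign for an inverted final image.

First lens: d_i1 = 1/(1/(-10) - 1/22) = -6.875 cm.
m_1 = -(-6.875)/22 = 0.3125.
With d_i1 < 0 the first image is virtual and lies on the object side; the object distance for lens 2 is d_o2 = 15 - (-6.875) = 21.875 cm.
Second lens: d_i2 = 1/(1/(-23.5) - 1/(21.875)) = -11.329 cm.
m_2 = -(-11.329)/(21.875) = 0.5179.
Total m = m_1 x m_2 = (0.3125)(0.5179) = 0.1618.

0.162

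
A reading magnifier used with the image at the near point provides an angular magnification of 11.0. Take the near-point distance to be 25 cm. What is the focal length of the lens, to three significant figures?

For the image at the near point, M = 1 + D/f.
f = D/(M - 1) = 25/(11.0 - 1) = 2.500 cm.

2.50 cm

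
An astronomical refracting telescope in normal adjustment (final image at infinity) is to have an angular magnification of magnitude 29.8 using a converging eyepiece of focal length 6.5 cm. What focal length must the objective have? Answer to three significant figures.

194 cm

|M| = f_obj/|f_eye|, so f_obj = |M| x |f_eye| = 29.8 x 6.5 = 193.700 cm.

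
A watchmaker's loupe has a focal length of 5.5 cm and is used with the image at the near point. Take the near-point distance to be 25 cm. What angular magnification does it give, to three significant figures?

M = 1 + D/f = 1 + 25/5.5 = 5.545.

5.55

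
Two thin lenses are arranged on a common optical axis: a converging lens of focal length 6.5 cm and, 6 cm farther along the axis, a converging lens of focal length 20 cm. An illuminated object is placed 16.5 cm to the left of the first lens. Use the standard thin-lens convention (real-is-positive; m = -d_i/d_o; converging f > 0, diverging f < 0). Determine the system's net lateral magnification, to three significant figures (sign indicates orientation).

-0.526

Lens 1: 1/d_i1 = 1/f_1 - 1/d_o1 = 1/6.5 - 1/16.5 = 0.09324 cm^-1, so d_i1 = 10.725 cm.
m_1 = -(10.725)/16.5 = -0.6500.
This image would form 10.725 cm past lens 1, i.e. 4.725 cm beyond lens 2, so it is a virtual object for lens 2: d_o2 = 6 - 10.725 = -4.725 cm.
Lens 2: 1/d_i2 = 1/f_2 - 1/d_o2 = 1/20 - 1/(-4.725) = 0.26164 cm^-1, so d_i2 = 3.822 cm.
m_2 = -(3.822)/(-4.725) = 0.8089.
Overall magnification: m = m_1 m_2 = -0.5258.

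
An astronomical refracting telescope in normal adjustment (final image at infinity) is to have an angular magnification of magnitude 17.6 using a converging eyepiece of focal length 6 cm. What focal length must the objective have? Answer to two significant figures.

110 cm

|M| = f_obj/|f_eye|, so f_obj = |M| x |f_eye| = 17.6 x 6 = 105.600 cm.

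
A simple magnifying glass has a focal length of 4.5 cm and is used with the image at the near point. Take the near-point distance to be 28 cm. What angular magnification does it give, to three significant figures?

M = 1 + D/f = 1 + 28/4.5 = 7.222.

7.22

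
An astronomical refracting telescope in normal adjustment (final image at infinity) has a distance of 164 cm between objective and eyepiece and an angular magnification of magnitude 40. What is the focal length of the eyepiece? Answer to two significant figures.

4.0 cm

In normal adjustment the tube length equals f_obj + f_eye and |M| = f_obj/f_eye.
So f_obj = 40 f_eye and 40 f_eye + f_eye = 164 cm, giving f_eye = 164/41 = 4.000 cm and f_obj = 160.000 cm.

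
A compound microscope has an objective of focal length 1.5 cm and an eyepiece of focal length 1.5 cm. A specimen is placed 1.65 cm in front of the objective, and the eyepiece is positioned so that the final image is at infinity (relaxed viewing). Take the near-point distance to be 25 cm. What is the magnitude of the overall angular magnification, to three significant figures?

167

Objective: 1/d_i = 1/f_obj - 1/d_o = 1/1.5 - 1/1.65 = 0.06061 cm^-1, so d_i = 16.500 cm.
m_obj = -d_i/d_o = -16.500/1.65 = -10.000.
Eyepiece angular magnification (image at infinity): M_eye = D/f_e = 25/1.5 = 16.667.
Overall M = m_obj x M_eye = (-10.000)(16.667) = -166.67.
|M| = 166.67.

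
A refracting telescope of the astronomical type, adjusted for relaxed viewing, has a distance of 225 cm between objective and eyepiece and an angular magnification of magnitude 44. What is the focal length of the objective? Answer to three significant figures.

In normal adjustment the tube length equals f_obj + f_eye and |M| = f_obj/f_eye.
So f_obj = 44 f_eye and 44 f_eye + f_eye = 225 cm, giving f_eye = 225/45 = 5.000 cm and f_obj = 220.000 cm.

220 cm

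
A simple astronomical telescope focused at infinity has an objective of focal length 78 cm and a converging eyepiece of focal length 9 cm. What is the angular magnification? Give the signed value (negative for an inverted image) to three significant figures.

M = -f_obj/f_eye = -78/(9) = -8.667.

-8.67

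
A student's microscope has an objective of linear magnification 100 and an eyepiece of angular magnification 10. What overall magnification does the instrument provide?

The overall magnification of a compound microscope is the product of the objective and eyepiece magnifications:
M = M_obj x M_eye = 100 x 10 = 1000.

1000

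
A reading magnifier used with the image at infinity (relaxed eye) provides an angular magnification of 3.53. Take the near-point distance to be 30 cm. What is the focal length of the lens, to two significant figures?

For the image at infinity, M = D/f.
f = D/M = 30/3.53 = 8.499 cm.

8.5 cm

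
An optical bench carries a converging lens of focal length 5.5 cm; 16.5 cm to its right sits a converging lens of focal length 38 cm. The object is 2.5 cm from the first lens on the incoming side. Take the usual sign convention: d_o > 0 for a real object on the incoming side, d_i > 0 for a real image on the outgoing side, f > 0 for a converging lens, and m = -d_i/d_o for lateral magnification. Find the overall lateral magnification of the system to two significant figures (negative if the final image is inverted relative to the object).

4.1

First lens: d_i1 = 1/(1/5.5 - 1/2.5) = -4.583 cm.
m_1 = -(-4.583)/2.5 = 1.8333.
The intermediate image is virtual, 4.583 cm to the left of lens 1, so d_o2 = L - d_i1 = 16.5 - (-4.583) = 21.083 cm.
Second lens: d_i2 = 1/(1/38 - 1/(21.083)) = -47.360 cm.
m_2 = -(-47.360)/(21.083) = 2.2463.
Total m = m_1 x m_2 = (1.8333)(2.2463) = 4.1182.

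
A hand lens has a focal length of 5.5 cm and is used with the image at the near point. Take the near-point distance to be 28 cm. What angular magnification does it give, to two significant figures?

6.1

M = 1 + D/f = 1 + 28/5.5 = 6.091.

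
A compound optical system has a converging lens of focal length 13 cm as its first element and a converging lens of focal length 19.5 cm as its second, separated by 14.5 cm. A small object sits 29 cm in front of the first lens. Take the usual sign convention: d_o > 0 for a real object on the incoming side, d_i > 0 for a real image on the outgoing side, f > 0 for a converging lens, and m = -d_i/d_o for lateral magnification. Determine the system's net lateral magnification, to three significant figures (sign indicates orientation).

-0.555

Applying the thin-lens equation to the first lens, 1/13 = 1/29 + 1/d_i1, which gives d_i1 = 23.562 cm.
Its lateral magnification is m_1 = -d_i1/d_o1 = -(23.562)/29 = -0.8125.
This image would form 23.562 cm past lens 1, i.e. 9.062 cm beyond lens 2, so it is a virtual object for lens 2: d_o2 = 14.5 - 23.562 = -9.062 cm.
Applying the thin-lens equation again with f_2 = 19.5 cm and d_o2 = -9.062 cm gives d_i2 = 6.187 cm.
m_2 = -(6.187)/(-9.062) = 0.6827.
The system's lateral magnification is m_1 m_2 = (-0.8125)(0.6827) = -0.5547.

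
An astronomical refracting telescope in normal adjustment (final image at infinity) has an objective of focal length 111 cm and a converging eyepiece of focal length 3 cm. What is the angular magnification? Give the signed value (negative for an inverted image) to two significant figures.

M = -f_obj/f_eye = -111/(3) = -37.000.

-37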